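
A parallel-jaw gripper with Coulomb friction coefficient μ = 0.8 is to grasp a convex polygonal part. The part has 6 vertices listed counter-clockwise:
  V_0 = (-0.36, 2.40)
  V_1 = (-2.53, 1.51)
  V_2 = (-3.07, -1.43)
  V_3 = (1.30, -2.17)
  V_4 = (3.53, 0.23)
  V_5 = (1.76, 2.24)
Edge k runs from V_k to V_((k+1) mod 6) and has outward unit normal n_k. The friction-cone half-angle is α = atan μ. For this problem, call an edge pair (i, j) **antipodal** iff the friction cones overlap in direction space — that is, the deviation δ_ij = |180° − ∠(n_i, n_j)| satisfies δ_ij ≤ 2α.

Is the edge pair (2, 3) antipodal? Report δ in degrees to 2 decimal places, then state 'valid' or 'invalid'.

α = atan 0.8 = 38.66°;  2α = 77.32°
edge 2: e_2 = (+4.37, -0.74);  n_2 = (-0.1670, -0.9860)
edge 3: e_3 = (+2.23, +2.40);  n_3 = (+0.7326, -0.6807)
∠(n_2, n_3) = 56.71°
δ = |180° − 56.71°| = 123.29°
123.29° > 2α = 77.32°  →  invalid

δ = 123.29°, invalid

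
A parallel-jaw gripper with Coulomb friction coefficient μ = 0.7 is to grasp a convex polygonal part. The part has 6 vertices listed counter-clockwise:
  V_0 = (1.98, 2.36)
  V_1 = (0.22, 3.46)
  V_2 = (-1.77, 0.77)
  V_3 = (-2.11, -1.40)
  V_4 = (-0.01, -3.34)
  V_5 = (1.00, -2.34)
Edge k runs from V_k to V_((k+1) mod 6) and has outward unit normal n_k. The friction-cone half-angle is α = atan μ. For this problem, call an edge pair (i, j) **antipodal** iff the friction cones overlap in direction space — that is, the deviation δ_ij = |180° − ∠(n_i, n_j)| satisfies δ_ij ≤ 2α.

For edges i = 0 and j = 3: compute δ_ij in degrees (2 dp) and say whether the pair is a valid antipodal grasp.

α = atan 0.7 = 34.99°;  2α = 69.98°
edge 0: e_0 = (-1.76, +1.10);  n_0 = (+0.5300, +0.8480)
edge 3: e_3 = (+2.10, -1.94);  n_3 = (-0.6786, -0.7345)
∠(n_0, n_3) = 169.27°
δ = |180° − 169.27°| = 10.73°
10.73° ≤ 2α = 69.98°  →  valid

δ = 10.73°, valid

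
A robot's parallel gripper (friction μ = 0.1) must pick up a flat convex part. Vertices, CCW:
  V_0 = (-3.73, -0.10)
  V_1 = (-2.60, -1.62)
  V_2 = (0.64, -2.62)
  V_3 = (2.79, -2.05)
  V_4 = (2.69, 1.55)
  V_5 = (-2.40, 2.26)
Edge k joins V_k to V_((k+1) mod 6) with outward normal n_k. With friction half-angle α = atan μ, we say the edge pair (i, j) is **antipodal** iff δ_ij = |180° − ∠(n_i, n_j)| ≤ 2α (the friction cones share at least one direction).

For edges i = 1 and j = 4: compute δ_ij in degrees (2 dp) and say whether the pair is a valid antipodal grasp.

α = atan 0.1 = 5.71°;  2α = 11.42°
edge 1: e_1 = (+3.24, -1.00);  n_1 = (-0.2949, -0.9555)
edge 4: e_4 = (-5.09, +0.71);  n_4 = (+0.1382, +0.9904)
∠(n_1, n_4) = 170.79°
δ = |180° − 170.79°| = 9.21°
9.21° ≤ 2α = 11.42°  →  valid

δ = 9.21°, valid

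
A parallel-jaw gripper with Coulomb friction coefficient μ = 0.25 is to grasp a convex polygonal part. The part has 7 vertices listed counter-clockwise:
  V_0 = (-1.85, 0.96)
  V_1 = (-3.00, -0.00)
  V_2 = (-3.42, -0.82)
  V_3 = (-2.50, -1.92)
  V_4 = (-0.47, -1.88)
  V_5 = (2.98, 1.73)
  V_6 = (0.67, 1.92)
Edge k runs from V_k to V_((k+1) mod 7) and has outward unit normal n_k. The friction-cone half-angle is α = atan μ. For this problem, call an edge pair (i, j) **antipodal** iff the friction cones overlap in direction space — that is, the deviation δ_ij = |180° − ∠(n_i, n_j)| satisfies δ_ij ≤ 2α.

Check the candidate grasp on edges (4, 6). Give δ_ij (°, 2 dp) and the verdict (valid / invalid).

α = atan 0.25 = 14.04°;  2α = 28.07°
edge 4: e_4 = (+3.45, +3.61);  n_4 = (+0.7229, -0.6909)
edge 6: e_6 = (-2.52, -0.96);  n_6 = (-0.3560, +0.9345)
∠(n_4, n_6) = 154.56°
δ = |180° − 154.56°| = 25.44°
25.44° ≤ 2α = 28.07°  →  valid

δ = 25.44°, valid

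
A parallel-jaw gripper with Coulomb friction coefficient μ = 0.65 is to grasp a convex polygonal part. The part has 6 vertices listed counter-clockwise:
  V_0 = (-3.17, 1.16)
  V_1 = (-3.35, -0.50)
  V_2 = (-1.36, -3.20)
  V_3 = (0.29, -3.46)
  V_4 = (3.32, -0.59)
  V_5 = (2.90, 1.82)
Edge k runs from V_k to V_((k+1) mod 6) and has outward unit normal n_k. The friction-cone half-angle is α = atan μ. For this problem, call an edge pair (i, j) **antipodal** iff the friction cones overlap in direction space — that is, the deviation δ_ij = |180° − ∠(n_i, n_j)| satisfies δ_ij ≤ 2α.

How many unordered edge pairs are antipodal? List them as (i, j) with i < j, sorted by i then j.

α = atan 0.65 = 33.02°;  2α = 66.05°
n_0 = (-0.9942, +0.1078)
n_1 = (-0.8050, -0.5933)
n_2 = (-0.1557, -0.9878)
n_3 = (+0.6877, -0.7260)
n_4 = (+0.9852, +0.1717)
n_5 = (-0.1081, +0.9941)
  (0,1): δ = 137.42°  ·
  (0,2): δ = 92.77°  ·
  (0,3): δ = 40.36°  ✓
  (0,4): δ = 16.07°  ✓
  (0,5): δ = 102.39°  ·
  (1,2): δ = 135.35°  ·
  (1,3): δ = 82.94°  ·
  (1,4): δ = 26.51°  ✓
  (1,5): δ = 59.81°  ✓
  (2,3): δ = 127.60°  ·
  (2,4): δ = 71.16°  ·
  (2,5): δ = 15.16°  ✓
  (3,4): δ = 123.56°  ·
  (3,5): δ = 37.24°  ✓
  (4,5): δ = 93.68°  ·
antipodal pairs: 6

count = 6; pairs: (0,3), (0,4), (1,4), (1,5), (2,5), (3,5)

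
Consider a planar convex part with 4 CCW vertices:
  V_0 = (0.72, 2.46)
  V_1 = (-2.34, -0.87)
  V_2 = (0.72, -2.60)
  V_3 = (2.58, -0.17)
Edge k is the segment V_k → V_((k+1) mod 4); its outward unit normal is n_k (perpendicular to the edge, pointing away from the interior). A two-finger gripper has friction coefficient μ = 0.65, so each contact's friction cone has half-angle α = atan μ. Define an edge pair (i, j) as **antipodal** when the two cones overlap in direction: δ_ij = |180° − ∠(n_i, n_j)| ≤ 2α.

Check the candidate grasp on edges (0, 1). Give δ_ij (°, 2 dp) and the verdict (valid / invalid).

α = atan 0.65 = 33.02°;  2α = 66.05°
edge 0: e_0 = (-3.06, -3.33);  n_0 = (-0.7363, +0.6766)
edge 1: e_1 = (+3.06, -1.73);  n_1 = (-0.4922, -0.8705)
∠(n_0, n_1) = 103.10°
δ = |180° − 103.10°| = 76.90°
76.90° > 2α = 66.05°  →  invalid

δ = 76.90°, invalid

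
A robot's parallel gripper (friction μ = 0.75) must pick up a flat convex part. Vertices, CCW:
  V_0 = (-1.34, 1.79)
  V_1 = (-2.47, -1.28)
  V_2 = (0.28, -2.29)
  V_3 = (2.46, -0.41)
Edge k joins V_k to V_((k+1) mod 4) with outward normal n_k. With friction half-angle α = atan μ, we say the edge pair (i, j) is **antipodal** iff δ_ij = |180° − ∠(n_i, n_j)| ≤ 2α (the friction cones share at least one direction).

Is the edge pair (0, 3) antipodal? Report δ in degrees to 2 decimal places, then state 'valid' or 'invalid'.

δ = 80.14°, invalid

α = atan 0.75 = 36.87°;  2α = 73.74°
edge 0: e_0 = (-1.13, -3.07);  n_0 = (-0.9384, +0.3454)
edge 3: e_3 = (-3.80, +2.20);  n_3 = (+0.5010, +0.8654)
∠(n_0, n_3) = 99.86°
δ = |180° − 99.86°| = 80.14°
80.14° > 2α = 73.74°  →  invalid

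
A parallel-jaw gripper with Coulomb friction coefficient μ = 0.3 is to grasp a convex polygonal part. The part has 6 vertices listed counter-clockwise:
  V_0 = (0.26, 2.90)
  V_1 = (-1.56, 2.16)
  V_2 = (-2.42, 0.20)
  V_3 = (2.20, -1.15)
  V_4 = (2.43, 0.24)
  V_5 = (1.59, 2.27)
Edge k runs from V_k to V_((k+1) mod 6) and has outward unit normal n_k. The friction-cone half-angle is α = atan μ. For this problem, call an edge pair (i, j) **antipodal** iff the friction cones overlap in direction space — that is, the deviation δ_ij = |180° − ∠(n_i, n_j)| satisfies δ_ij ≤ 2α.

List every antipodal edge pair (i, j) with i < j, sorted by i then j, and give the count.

α = atan 0.3 = 16.70°;  2α = 33.40°
n_0 = (-0.3767, +0.9264)
n_1 = (-0.9157, +0.4018)
n_2 = (-0.2805, -0.9599)
n_3 = (+0.9866, -0.1632)
n_4 = (+0.9240, +0.3824)
n_5 = (+0.4281, +0.9037)
  (0,1): δ = 135.82°  ·
  (0,2): δ = 38.42°  ·
  (0,3): δ = 58.48°  ·
  (0,4): δ = 90.35°  ·
  (0,5): δ = 132.53°  ·
  (1,2): δ = 82.60°  ·
  (1,3): δ = 14.30°  ✓
  (1,4): δ = 46.17°  ·
  (1,5): δ = 88.34°  ·
  (2,3): δ = 83.11°  ·
  (2,4): δ = 51.23°  ·
  (2,5): δ = 9.06°  ✓
  (3,4): δ = 148.13°  ·
  (3,5): δ = 105.95°  ·
  (4,5): δ = 137.83°  ·
antipodal pairs: 2

count = 2; pairs: (1,3), (2,5)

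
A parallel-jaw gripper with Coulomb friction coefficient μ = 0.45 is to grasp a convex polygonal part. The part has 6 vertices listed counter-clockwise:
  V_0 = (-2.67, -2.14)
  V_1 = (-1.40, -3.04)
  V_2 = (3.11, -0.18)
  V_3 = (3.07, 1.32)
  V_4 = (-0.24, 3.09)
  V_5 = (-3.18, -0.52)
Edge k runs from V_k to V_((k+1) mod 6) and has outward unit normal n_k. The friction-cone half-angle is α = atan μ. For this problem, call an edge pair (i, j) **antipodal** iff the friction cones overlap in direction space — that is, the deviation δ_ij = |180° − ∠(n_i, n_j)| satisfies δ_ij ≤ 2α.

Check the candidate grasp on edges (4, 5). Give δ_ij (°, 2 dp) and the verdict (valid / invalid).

α = atan 0.45 = 24.23°;  2α = 48.46°
edge 4: e_4 = (-2.94, -3.61);  n_4 = (-0.7754, +0.6315)
edge 5: e_5 = (+0.51, -1.62);  n_5 = (-0.9538, -0.3003)
∠(n_4, n_5) = 56.63°
δ = |180° − 56.63°| = 123.37°
123.37° > 2α = 48.46°  →  invalid

δ = 123.37°, invalid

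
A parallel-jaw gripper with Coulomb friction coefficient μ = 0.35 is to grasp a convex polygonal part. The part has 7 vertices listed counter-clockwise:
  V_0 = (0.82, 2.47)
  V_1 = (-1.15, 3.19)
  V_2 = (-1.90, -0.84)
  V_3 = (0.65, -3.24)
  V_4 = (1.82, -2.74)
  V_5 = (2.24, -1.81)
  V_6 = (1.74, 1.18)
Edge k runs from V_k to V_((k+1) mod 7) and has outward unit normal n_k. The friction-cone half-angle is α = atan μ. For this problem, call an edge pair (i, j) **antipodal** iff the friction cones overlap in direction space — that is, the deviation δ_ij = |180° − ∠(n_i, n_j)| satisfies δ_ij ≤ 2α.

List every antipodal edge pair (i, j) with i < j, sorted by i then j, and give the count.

α = atan 0.35 = 19.29°;  2α = 38.58°
n_0 = (+0.3433, +0.9392)
n_1 = (-0.9831, +0.1830)
n_2 = (-0.6854, -0.7282)
n_3 = (+0.3930, -0.9196)
n_4 = (+0.9114, -0.4116)
n_5 = (+0.9863, +0.1649)
n_6 = (+0.8142, +0.5806)
  (0,1): δ = 80.47°  ·
  (0,2): δ = 23.19°  ✓
  (0,3): δ = 43.22°  ·
  (0,4): δ = 85.77°  ·
  (0,5): δ = 119.57°  ·
  (0,6): δ = 145.57°  ·
  (1,2): δ = 122.72°  ·
  (1,3): δ = 56.32°  ·
  (1,4): δ = 13.76°  ✓
  (1,5): δ = 20.04°  ✓
  (1,6): δ = 46.04°  ·
  (2,3): δ = 113.60°  ·
  (2,4): δ = 71.04°  ·
  (2,5): δ = 37.24°  ✓
  (2,6): δ = 11.24°  ✓
  (3,4): δ = 137.44°  ·
  (3,5): δ = 103.65°  ·
  (3,6): δ = 77.64°  ·
  (4,5): δ = 146.20°  ·
  (4,6): δ = 120.20°  ·
  (5,6): δ = 154.00°  ·
antipodal pairs: 5

count = 5; pairs: (0,2), (1,4), (1,5), (2,5), (2,6)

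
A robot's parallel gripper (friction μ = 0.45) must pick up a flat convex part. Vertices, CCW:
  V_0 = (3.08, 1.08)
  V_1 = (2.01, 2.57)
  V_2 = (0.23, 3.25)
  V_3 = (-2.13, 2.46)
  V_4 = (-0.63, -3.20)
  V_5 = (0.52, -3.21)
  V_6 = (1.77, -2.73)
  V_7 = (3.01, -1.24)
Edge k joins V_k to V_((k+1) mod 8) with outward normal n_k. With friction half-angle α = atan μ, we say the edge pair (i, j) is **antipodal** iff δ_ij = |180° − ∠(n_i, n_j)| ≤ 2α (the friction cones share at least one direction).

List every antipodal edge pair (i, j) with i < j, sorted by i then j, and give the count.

α = atan 0.45 = 24.23°;  2α = 48.46°
n_0 = (+0.8123, +0.5833)
n_1 = (+0.3569, +0.9342)
n_2 = (-0.3174, +0.9483)
n_3 = (-0.9666, -0.2562)
n_4 = (-0.0087, -1.0000)
n_5 = (+0.3585, -0.9335)
n_6 = (+0.7686, -0.6397)
n_7 = (+0.9995, -0.0302)
  (0,1): δ = 146.59°  ·
  (0,2): δ = 107.18°  ·
  (0,3): δ = 20.84°  ✓
  (0,4): δ = 53.82°  ·
  (0,5): δ = 75.32°  ·
  (0,6): δ = 104.55°  ·
  (0,7): δ = 142.59°  ·
  (1,2): δ = 140.58°  ·
  (1,3): δ = 54.25°  ·
  (1,4): δ = 20.41°  ✓
  (1,5): δ = 41.91°  ✓
  (1,6): δ = 71.14°  ·
  (1,7): δ = 109.18°  ·
  (2,3): δ = 93.66°  ·
  (2,4): δ = 19.01°  ✓
  (2,5): δ = 2.50°  ✓
  (2,6): δ = 31.72°  ✓
  (2,7): δ = 69.76°  ·
  (3,4): δ = 105.34°  ·
  (3,5): δ = 83.84°  ·
  (3,6): δ = 54.61°  ·
  (3,7): δ = 16.57°  ✓
  (4,5): δ = 158.49°  ·
  (4,6): δ = 129.27°  ·
  (4,7): δ = 91.23°  ·
  (5,6): δ = 150.77°  ·
  (5,7): δ = 112.74°  ·
  (6,7): δ = 141.96°  ·
antipodal pairs: 7

count = 7; pairs: (0,3), (1,4), (1,5), (2,4), (2,5), (2,6), (3,7)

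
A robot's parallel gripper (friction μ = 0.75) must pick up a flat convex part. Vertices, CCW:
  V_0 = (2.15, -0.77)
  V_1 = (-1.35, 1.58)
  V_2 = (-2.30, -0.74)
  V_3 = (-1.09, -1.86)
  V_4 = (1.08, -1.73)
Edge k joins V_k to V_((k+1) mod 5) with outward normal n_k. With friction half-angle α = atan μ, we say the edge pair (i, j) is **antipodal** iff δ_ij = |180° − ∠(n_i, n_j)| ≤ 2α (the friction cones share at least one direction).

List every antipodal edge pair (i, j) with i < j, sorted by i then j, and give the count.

α = atan 0.75 = 36.87°;  2α = 73.74°
n_0 = (+0.5574, +0.8302)
n_1 = (-0.9254, +0.3789)
n_2 = (-0.6793, -0.7339)
n_3 = (+0.0598, -0.9982)
n_4 = (+0.6678, -0.7443)
  (0,1): δ = 78.39°  ·
  (0,2): δ = 8.91°  ✓
  (0,3): δ = 37.31°  ✓
  (0,4): δ = 75.78°  ·
  (1,2): δ = 110.52°  ·
  (1,3): δ = 64.30°  ✓
  (1,4): δ = 25.83°  ✓
  (2,3): δ = 133.78°  ·
  (2,4): δ = 95.31°  ·
  (3,4): δ = 141.53°  ·
antipodal pairs: 4

count = 4; pairs: (0,2), (0,3), (1,3), (1,4)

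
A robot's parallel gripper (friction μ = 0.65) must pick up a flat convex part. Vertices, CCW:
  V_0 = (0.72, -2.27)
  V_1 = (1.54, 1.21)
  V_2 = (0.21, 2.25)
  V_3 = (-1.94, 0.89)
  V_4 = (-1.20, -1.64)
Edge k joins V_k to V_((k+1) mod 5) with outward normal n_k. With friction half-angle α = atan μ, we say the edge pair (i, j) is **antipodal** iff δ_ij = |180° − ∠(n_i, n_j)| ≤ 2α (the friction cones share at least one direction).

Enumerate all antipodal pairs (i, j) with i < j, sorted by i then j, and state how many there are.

count = 5; pairs: (0,2), (0,3), (1,3), (1,4), (2,4)

α = atan 0.65 = 33.02°;  2α = 66.05°
n_0 = (+0.9733, -0.2294)
n_1 = (+0.6160, +0.7878)
n_2 = (-0.5346, +0.8451)
n_3 = (-0.9598, -0.2807)
n_4 = (-0.3118, -0.9502)
  (0,1): δ = 114.76°  ·
  (0,2): δ = 44.43°  ✓
  (0,3): δ = 29.56°  ✓
  (0,4): δ = 85.09°  ·
  (1,2): δ = 109.66°  ·
  (1,3): δ = 35.67°  ✓
  (1,4): δ = 19.86°  ✓
  (2,3): δ = 106.01°  ·
  (2,4): δ = 50.48°  ✓
  (3,4): δ = 124.47°  ·
antipodal pairs: 5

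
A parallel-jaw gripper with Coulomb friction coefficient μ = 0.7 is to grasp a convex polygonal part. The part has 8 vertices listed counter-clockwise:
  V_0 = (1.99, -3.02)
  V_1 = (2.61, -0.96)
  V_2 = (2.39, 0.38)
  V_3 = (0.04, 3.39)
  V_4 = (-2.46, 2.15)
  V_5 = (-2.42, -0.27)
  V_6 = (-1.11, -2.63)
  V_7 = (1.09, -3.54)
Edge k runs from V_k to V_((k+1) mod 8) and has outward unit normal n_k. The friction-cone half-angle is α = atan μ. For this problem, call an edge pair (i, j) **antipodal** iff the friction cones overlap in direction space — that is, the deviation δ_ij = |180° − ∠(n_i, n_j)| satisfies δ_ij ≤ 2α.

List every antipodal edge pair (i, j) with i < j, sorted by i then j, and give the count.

count = 12; pairs: (0,3), (0,4), (0,5), (1,4), (1,5), (1,6), (2,4), (2,5), (2,6), (3,6), (3,7), (4,7)

α = atan 0.7 = 34.99°;  2α = 69.98°
n_0 = (+0.9576, -0.2882)
n_1 = (+0.9868, +0.1620)
n_2 = (+0.7882, +0.6154)
n_3 = (-0.4443, +0.8959)
n_4 = (-0.9999, -0.0165)
n_5 = (-0.8743, -0.4853)
n_6 = (-0.3822, -0.9241)
n_7 = (+0.5003, -0.8659)
  (0,1): δ = 153.93°  ·
  (0,2): δ = 125.27°  ·
  (0,3): δ = 46.87°  ✓
  (0,4): δ = 17.70°  ✓
  (0,5): δ = 45.78°  ✓
  (0,6): δ = 84.28°  ·
  (0,7): δ = 136.77°  ·
  (1,2): δ = 151.34°  ·
  (1,3): δ = 72.94°  ·
  (1,4): δ = 8.38°  ✓
  (1,5): δ = 19.71°  ✓
  (1,6): δ = 58.20°  ✓
  (1,7): δ = 110.69°  ·
  (2,3): δ = 101.60°  ·
  (2,4): δ = 37.03°  ✓
  (2,5): δ = 8.95°  ✓
  (2,6): δ = 29.55°  ✓
  (2,7): δ = 82.04°  ·
  (3,4): δ = 115.43°  ·
  (3,5): δ = 87.35°  ·
  (3,6): δ = 48.85°  ✓
  (3,7): δ = 3.64°  ✓
  (4,5): δ = 151.91°  ·
  (4,6): δ = 113.42°  ·
  (4,7): δ = 60.93°  ✓
  (5,6): δ = 141.51°  ·
  (5,7): δ = 89.02°  ·
  (6,7): δ = 127.51°  ·
antipodal pairs: 12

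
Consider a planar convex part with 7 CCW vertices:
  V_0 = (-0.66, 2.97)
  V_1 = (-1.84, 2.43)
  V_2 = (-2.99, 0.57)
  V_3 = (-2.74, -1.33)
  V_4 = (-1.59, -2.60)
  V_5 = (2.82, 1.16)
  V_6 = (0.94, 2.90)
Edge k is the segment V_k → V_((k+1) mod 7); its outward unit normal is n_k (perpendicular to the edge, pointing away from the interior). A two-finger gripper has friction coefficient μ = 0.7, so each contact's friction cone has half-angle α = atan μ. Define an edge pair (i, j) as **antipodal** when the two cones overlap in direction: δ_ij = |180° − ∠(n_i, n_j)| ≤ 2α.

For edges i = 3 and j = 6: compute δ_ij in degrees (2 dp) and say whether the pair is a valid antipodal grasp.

δ = 45.33°, valid

α = atan 0.7 = 34.99°;  2α = 69.98°
edge 3: e_3 = (+1.15, -1.27);  n_3 = (-0.7413, -0.6712)
edge 6: e_6 = (-1.60, +0.07);  n_6 = (+0.0437, +0.9990)
∠(n_3, n_6) = 134.67°
δ = |180° − 134.67°| = 45.33°
45.33° ≤ 2α = 69.98°  →  valid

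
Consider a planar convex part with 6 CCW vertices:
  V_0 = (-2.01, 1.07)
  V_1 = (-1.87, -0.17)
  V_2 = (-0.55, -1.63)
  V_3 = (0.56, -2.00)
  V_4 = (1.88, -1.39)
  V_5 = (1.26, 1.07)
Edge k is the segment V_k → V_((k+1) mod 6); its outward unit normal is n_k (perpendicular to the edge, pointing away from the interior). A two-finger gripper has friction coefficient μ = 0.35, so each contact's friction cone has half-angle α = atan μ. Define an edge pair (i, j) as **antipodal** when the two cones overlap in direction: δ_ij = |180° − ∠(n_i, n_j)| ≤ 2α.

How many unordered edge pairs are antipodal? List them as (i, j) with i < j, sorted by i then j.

α = atan 0.35 = 19.29°;  2α = 38.58°
n_0 = (-0.9937, -0.1122)
n_1 = (-0.7418, -0.6706)
n_2 = (-0.3162, -0.9487)
n_3 = (+0.4195, -0.9078)
n_4 = (+0.9697, +0.2444)
n_5 = (+0.0000, +1.0000)
  (0,1): δ = 144.32°  ·
  (0,2): δ = 114.88°  ·
  (0,3): δ = 71.64°  ·
  (0,4): δ = 7.70°  ✓
  (0,5): δ = 83.56°  ·
  (1,2): δ = 150.55°  ·
  (1,3): δ = 107.31°  ·
  (1,4): δ = 27.97°  ✓
  (1,5): δ = 47.88°  ·
  (2,3): δ = 136.76°  ·
  (2,4): δ = 57.42°  ·
  (2,5): δ = 18.43°  ✓
  (3,4): δ = 100.66°  ·
  (3,5): δ = 24.80°  ✓
  (4,5): δ = 104.15°  ·
antipodal pairs: 4

count = 4; pairs: (0,4), (1,4), (2,5), (3,5)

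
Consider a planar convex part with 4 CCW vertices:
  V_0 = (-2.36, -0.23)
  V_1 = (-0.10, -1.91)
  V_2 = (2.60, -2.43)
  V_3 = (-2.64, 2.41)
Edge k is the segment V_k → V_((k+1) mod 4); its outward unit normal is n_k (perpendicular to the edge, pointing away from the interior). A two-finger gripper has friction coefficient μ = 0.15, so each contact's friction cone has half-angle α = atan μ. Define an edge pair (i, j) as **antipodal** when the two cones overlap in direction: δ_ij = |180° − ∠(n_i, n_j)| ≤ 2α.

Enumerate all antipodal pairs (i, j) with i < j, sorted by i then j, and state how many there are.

α = atan 0.15 = 8.53°;  2α = 17.06°
n_0 = (-0.5966, -0.8025)
n_1 = (-0.1891, -0.9820)
n_2 = (+0.6785, +0.7346)
n_3 = (-0.9944, -0.1055)
  (0,1): δ = 154.28°  ·
  (0,2): δ = 6.10°  ✓
  (0,3): δ = 132.68°  ·
  (1,2): δ = 31.83°  ·
  (1,3): δ = 106.96°  ·
  (2,3): δ = 41.22°  ·
antipodal pairs: 1

count = 1; pairs: (0,2)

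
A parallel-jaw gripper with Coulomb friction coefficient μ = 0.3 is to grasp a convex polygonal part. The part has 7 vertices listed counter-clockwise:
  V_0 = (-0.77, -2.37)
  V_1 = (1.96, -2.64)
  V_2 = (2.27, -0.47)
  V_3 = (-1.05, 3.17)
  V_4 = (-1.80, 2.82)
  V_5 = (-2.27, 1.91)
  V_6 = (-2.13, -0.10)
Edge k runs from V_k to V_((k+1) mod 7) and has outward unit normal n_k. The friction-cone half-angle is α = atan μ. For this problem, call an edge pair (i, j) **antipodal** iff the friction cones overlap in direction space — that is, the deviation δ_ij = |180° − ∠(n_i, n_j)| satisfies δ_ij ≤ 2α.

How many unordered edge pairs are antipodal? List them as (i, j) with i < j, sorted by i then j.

α = atan 0.3 = 16.70°;  2α = 33.40°
n_0 = (-0.0984, -0.9951)
n_1 = (+0.9899, -0.1414)
n_2 = (+0.7388, +0.6739)
n_3 = (-0.4229, +0.9062)
n_4 = (-0.8885, +0.4589)
n_5 = (-0.9976, -0.0695)
n_6 = (-0.8578, -0.5139)
  (0,1): δ = 92.48°  ·
  (0,2): δ = 41.98°  ·
  (0,3): δ = 30.67°  ✓
  (0,4): δ = 68.33°  ·
  (0,5): δ = 99.63°  ·
  (0,6): δ = 126.57°  ·
  (1,2): δ = 129.50°  ·
  (1,3): δ = 56.85°  ·
  (1,4): δ = 19.19°  ✓
  (1,5): δ = 12.11°  ✓
  (1,6): δ = 39.06°  ·
  (2,3): δ = 107.35°  ·
  (2,4): δ = 69.68°  ·
  (2,5): δ = 38.38°  ·
  (2,6): δ = 11.44°  ✓
  (3,4): δ = 142.33°  ·
  (3,5): δ = 111.03°  ·
  (3,6): δ = 84.09°  ·
  (4,5): δ = 148.70°  ·
  (4,6): δ = 121.76°  ·
  (5,6): δ = 153.06°  ·
antipodal pairs: 4

count = 4; pairs: (0,3), (1,4), (1,5), (2,6)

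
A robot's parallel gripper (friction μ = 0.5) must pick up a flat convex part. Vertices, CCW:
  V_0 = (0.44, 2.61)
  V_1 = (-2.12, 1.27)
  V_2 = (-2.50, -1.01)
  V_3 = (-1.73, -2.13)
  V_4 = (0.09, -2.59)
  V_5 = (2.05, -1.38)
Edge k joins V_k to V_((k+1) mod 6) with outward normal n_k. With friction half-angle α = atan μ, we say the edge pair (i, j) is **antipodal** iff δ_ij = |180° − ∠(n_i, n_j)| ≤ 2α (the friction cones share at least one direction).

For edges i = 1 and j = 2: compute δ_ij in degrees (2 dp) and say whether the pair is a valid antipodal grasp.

δ = 136.03°, invalid

α = atan 0.5 = 26.57°;  2α = 53.13°
edge 1: e_1 = (-0.38, -2.28);  n_1 = (-0.9864, +0.1644)
edge 2: e_2 = (+0.77, -1.12);  n_2 = (-0.8240, -0.5665)
∠(n_1, n_2) = 43.97°
δ = |180° − 43.97°| = 136.03°
136.03° > 2α = 53.13°  →  invalid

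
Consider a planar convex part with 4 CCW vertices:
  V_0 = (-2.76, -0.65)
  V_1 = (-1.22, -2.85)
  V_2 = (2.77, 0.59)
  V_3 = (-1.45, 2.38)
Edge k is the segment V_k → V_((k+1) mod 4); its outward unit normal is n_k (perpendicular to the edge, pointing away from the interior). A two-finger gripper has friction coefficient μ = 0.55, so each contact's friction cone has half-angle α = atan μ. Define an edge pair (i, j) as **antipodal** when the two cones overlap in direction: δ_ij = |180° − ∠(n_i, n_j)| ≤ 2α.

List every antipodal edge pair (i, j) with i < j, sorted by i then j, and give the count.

count = 2; pairs: (0,2), (1,3)

α = atan 0.55 = 28.81°;  2α = 57.62°
n_0 = (-0.8192, -0.5735)
n_1 = (+0.6530, -0.7574)
n_2 = (+0.3905, +0.9206)
n_3 = (-0.9179, +0.3968)
  (0,1): δ = 84.23°  ·
  (0,2): δ = 32.02°  ✓
  (0,3): δ = 121.63°  ·
  (1,2): δ = 63.75°  ·
  (1,3): δ = 25.85°  ✓
  (2,3): δ = 90.40°  ·
antipodal pairs: 2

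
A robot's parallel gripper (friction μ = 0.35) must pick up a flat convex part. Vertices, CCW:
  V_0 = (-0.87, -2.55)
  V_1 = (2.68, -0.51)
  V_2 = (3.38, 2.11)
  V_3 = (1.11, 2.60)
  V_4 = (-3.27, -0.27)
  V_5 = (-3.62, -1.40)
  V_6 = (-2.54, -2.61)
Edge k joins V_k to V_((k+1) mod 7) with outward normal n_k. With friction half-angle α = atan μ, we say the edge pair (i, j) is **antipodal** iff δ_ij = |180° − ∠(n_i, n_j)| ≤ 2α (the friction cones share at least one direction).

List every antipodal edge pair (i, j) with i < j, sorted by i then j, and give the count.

α = atan 0.35 = 19.29°;  2α = 38.58°
n_0 = (+0.4982, -0.8670)
n_1 = (+0.9661, -0.2581)
n_2 = (+0.2110, +0.9775)
n_3 = (-0.5481, +0.8364)
n_4 = (-0.9552, +0.2959)
n_5 = (-0.7460, -0.6659)
n_6 = (+0.0359, -0.9994)
  (0,1): δ = 134.84°  ·
  (0,2): δ = 42.06°  ·
  (0,3): δ = 3.35°  ✓
  (0,4): δ = 42.91°  ·
  (0,5): δ = 101.87°  ·
  (0,6): δ = 152.17°  ·
  (1,2): δ = 87.22°  ·
  (1,3): δ = 41.81°  ·
  (1,4): δ = 2.25°  ✓
  (1,5): δ = 56.71°  ·
  (1,6): δ = 107.02°  ·
  (2,3): δ = 134.58°  ·
  (2,4): δ = 95.03°  ·
  (2,5): δ = 36.07°  ✓
  (2,6): δ = 14.24°  ✓
  (3,4): δ = 140.44°  ·
  (3,5): δ = 81.48°  ·
  (3,6): δ = 31.18°  ✓
  (4,5): δ = 121.04°  ·
  (4,6): δ = 70.73°  ·
  (5,6): δ = 129.69°  ·
antipodal pairs: 5

count = 5; pairs: (0,3), (1,4), (2,5), (2,6), (3,6)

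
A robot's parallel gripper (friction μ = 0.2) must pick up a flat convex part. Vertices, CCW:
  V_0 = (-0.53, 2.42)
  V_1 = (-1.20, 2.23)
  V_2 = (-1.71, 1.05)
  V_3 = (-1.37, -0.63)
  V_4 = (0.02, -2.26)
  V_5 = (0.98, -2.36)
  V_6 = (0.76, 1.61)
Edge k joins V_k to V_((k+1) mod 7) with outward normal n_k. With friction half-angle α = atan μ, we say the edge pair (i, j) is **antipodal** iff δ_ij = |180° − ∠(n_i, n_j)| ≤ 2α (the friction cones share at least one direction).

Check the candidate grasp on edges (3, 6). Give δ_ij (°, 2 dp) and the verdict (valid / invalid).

α = atan 0.2 = 11.31°;  2α = 22.62°
edge 3: e_3 = (+1.39, -1.63);  n_3 = (-0.7609, -0.6489)
edge 6: e_6 = (-1.29, +0.81);  n_6 = (+0.5318, +0.8469)
∠(n_3, n_6) = 162.58°
δ = |180° − 162.58°| = 17.42°
17.42° ≤ 2α = 22.62°  →  valid

δ = 17.42°, valid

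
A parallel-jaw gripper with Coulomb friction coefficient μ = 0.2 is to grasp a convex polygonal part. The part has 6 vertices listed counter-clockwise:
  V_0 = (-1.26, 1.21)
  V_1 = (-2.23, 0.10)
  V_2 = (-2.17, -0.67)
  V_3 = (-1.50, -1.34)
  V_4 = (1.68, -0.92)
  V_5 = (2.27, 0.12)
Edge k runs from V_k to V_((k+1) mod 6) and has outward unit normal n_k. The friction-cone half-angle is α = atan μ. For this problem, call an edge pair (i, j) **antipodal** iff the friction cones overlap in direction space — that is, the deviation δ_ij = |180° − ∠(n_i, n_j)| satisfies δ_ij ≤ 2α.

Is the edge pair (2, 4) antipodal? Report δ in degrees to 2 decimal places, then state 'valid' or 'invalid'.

α = atan 0.2 = 11.31°;  2α = 22.62°
edge 2: e_2 = (+0.67, -0.67);  n_2 = (-0.7071, -0.7071)
edge 4: e_4 = (+0.59, +1.04);  n_4 = (+0.8698, -0.4934)
∠(n_2, n_4) = 105.43°
δ = |180° − 105.43°| = 74.57°
74.57° > 2α = 22.62°  →  invalid

δ = 74.57°, invalid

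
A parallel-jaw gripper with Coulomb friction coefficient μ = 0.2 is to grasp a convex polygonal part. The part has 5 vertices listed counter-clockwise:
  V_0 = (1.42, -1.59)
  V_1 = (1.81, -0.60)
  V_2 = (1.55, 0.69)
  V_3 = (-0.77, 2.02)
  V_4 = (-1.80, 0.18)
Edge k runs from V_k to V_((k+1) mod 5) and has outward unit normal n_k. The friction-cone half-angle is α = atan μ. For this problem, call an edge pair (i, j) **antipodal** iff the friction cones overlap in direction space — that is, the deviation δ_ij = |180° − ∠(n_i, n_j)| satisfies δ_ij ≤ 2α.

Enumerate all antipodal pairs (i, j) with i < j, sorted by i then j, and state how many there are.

α = atan 0.2 = 11.31°;  2α = 22.62°
n_0 = (+0.9304, -0.3665)
n_1 = (+0.9803, +0.1976)
n_2 = (+0.4973, +0.8676)
n_3 = (-0.8726, +0.4885)
n_4 = (-0.4817, -0.8763)
  (0,1): δ = 147.10°  ·
  (0,2): δ = 98.32°  ·
  (0,3): δ = 7.74°  ✓
  (0,4): δ = 82.70°  ·
  (1,2): δ = 131.22°  ·
  (1,3): δ = 40.63°  ·
  (1,4): δ = 49.81°  ·
  (2,3): δ = 89.41°  ·
  (2,4): δ = 1.03°  ✓
  (3,4): δ = 89.56°  ·
antipodal pairs: 2

count = 2; pairs: (0,3), (2,4)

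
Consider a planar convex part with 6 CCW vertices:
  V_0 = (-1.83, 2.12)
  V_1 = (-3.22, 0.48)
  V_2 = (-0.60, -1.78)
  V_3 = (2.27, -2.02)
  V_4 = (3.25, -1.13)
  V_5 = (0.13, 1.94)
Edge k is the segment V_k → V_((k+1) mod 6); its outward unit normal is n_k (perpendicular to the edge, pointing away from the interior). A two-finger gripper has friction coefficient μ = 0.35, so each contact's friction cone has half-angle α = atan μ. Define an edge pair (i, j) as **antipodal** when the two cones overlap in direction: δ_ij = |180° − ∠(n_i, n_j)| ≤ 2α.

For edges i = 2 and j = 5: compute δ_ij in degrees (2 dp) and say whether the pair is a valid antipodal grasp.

δ = 0.47°, valid

α = atan 0.35 = 19.29°;  2α = 38.58°
edge 2: e_2 = (+2.87, -0.24);  n_2 = (-0.0833, -0.9965)
edge 5: e_5 = (-1.96, +0.18);  n_5 = (+0.0915, +0.9958)
∠(n_2, n_5) = 179.53°
δ = |180° − 179.53°| = 0.47°
0.47° ≤ 2α = 38.58°  →  valid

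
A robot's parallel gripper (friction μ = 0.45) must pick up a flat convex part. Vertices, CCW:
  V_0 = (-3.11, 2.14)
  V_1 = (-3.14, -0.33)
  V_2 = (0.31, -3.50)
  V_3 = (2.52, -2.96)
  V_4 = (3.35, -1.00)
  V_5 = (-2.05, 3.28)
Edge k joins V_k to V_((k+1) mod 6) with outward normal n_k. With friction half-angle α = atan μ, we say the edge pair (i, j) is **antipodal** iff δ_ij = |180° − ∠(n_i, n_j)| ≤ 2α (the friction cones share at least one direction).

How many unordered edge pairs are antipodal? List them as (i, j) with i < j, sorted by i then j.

α = atan 0.45 = 24.23°;  2α = 48.46°
n_0 = (-0.9999, +0.0121)
n_1 = (-0.6766, -0.7364)
n_2 = (+0.2374, -0.9714)
n_3 = (+0.9208, -0.3899)
n_4 = (+0.6211, +0.7837)
n_5 = (-0.7323, +0.6809)
  (0,1): δ = 131.88°  ·
  (0,2): δ = 75.57°  ·
  (0,3): δ = 22.26°  ✓
  (0,4): δ = 52.30°  ·
  (0,5): δ = 137.78°  ·
  (1,2): δ = 123.69°  ·
  (1,3): δ = 70.37°  ·
  (1,4): δ = 4.18°  ✓
  (1,5): δ = 89.66°  ·
  (2,3): δ = 126.68°  ·
  (2,4): δ = 52.13°  ·
  (2,5): δ = 33.35°  ✓
  (3,4): δ = 105.45°  ·
  (3,5): δ = 19.97°  ✓
  (4,5): δ = 94.52°  ·
antipodal pairs: 4

count = 4; pairs: (0,3), (1,4), (2,5), (3,5)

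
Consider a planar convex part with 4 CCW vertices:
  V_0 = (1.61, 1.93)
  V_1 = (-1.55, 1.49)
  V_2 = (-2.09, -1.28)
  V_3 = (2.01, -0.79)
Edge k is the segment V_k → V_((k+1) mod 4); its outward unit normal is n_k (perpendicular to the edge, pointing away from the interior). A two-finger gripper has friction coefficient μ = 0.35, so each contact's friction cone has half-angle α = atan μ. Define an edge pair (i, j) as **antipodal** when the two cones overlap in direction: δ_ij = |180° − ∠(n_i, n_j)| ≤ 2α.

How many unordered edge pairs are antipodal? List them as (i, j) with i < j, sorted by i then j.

count = 2; pairs: (0,2), (1,3)

α = atan 0.35 = 19.29°;  2α = 38.58°
n_0 = (-0.1379, +0.9904)
n_1 = (-0.9815, +0.1913)
n_2 = (+0.1187, -0.9929)
n_3 = (+0.9894, +0.1455)
  (0,1): δ = 108.96°  ·
  (0,2): δ = 1.11°  ✓
  (0,3): δ = 90.44°  ·
  (1,2): δ = 72.15°  ·
  (1,3): δ = 19.40°  ✓
  (2,3): δ = 88.45°  ·
antipodal pairs: 2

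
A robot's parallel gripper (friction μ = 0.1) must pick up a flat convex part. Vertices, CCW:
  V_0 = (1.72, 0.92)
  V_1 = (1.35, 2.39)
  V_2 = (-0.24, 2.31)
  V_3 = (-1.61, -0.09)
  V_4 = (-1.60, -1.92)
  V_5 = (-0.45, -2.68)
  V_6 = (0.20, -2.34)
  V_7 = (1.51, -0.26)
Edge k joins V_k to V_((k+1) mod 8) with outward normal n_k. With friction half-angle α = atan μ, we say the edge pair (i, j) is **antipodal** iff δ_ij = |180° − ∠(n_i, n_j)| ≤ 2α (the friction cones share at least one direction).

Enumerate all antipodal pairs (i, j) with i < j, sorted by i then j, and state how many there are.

count = 2; pairs: (2,6), (3,7)

α = atan 0.1 = 5.71°;  2α = 11.42°
n_0 = (+0.9698, +0.2441)
n_1 = (-0.0503, +0.9987)
n_2 = (-0.8685, +0.4957)
n_3 = (-1.0000, -0.0055)
n_4 = (-0.5513, -0.8343)
n_5 = (+0.4635, -0.8861)
n_6 = (+0.8462, -0.5329)
n_7 = (+0.9845, -0.1752)
  (0,1): δ = 101.25°  ·
  (0,2): δ = 43.85°  ·
  (0,3): δ = 13.81°  ·
  (0,4): δ = 42.41°  ·
  (0,5): δ = 103.49°  ·
  (0,6): δ = 133.67°  ·
  (0,7): δ = 155.78°  ·
  (1,2): δ = 122.60°  ·
  (1,3): δ = 92.57°  ·
  (1,4): δ = 36.34°  ·
  (1,5): δ = 24.73°  ·
  (1,6): δ = 54.92°  ·
  (1,7): δ = 77.03°  ·
  (2,3): δ = 149.97°  ·
  (2,4): δ = 93.74°  ·
  (2,5): δ = 32.67°  ·
  (2,6): δ = 2.48°  ✓
  (2,7): δ = 19.63°  ·
  (3,4): δ = 123.77°  ·
  (3,5): δ = 62.70°  ·
  (3,6): δ = 32.52°  ·
  (3,7): δ = 10.40°  ✓
  (4,5): δ = 118.93°  ·
  (4,6): δ = 88.74°  ·
  (4,7): δ = 66.63°  ·
  (5,6): δ = 149.82°  ·
  (5,7): δ = 127.70°  ·
  (6,7): δ = 157.89°  ·
antipodal pairs: 2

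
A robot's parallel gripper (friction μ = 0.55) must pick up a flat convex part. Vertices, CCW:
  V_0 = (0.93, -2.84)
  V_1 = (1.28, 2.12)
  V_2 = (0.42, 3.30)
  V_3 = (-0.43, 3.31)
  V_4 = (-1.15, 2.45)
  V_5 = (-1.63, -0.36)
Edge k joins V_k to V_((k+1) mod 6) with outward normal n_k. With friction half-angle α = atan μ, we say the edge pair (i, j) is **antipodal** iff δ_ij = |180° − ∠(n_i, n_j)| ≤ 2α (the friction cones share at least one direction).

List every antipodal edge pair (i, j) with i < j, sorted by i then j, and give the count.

count = 6; pairs: (0,3), (0,4), (0,5), (1,4), (1,5), (2,5)

α = atan 0.55 = 28.81°;  2α = 57.62°
n_0 = (+0.9975, -0.0704)
n_1 = (+0.8081, +0.5890)
n_2 = (+0.0118, +0.9999)
n_3 = (-0.7668, +0.6419)
n_4 = (-0.9857, +0.1684)
n_5 = (-0.6958, -0.7182)
  (0,1): δ = 139.88°  ·
  (0,2): δ = 86.64°  ·
  (0,3): δ = 35.90°  ✓
  (0,4): δ = 5.66°  ✓
  (0,5): δ = 49.95°  ✓
  (1,2): δ = 126.76°  ·
  (1,3): δ = 76.02°  ·
  (1,4): δ = 45.78°  ✓
  (1,5): δ = 9.82°  ✓
  (2,3): δ = 129.26°  ·
  (2,4): δ = 99.02°  ·
  (2,5): δ = 43.42°  ✓
  (3,4): δ = 149.76°  ·
  (3,5): δ = 94.15°  ·
  (4,5): δ = 124.40°  ·
antipodal pairs: 6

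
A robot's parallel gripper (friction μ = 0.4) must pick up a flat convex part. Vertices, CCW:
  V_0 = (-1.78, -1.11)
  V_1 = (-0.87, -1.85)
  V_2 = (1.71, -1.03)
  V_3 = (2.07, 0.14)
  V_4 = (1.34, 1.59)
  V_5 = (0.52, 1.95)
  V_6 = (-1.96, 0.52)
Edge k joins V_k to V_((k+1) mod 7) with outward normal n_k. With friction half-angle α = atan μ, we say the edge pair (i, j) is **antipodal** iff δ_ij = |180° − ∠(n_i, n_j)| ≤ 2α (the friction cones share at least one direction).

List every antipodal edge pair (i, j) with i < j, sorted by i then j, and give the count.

α = atan 0.4 = 21.80°;  2α = 43.60°
n_0 = (-0.6309, -0.7759)
n_1 = (+0.3029, -0.9530)
n_2 = (+0.9558, -0.2941)
n_3 = (+0.8932, +0.4497)
n_4 = (+0.4020, +0.9156)
n_5 = (-0.4995, +0.8663)
n_6 = (-0.9940, -0.1098)
  (0,1): δ = 123.25°  ·
  (0,2): δ = 67.99°  ·
  (0,3): δ = 24.16°  ✓
  (0,4): δ = 15.41°  ✓
  (0,5): δ = 69.09°  ·
  (0,6): δ = 135.42°  ·
  (1,2): δ = 124.73°  ·
  (1,3): δ = 80.91°  ·
  (1,4): δ = 41.33°  ✓
  (1,5): δ = 12.34°  ✓
  (1,6): δ = 78.67°  ·
  (2,3): δ = 136.17°  ·
  (2,4): δ = 96.60°  ·
  (2,5): δ = 42.93°  ✓
  (2,6): δ = 23.40°  ✓
  (3,4): δ = 140.43°  ·
  (3,5): δ = 86.75°  ·
  (3,6): δ = 20.42°  ✓
  (4,5): δ = 126.33°  ·
  (4,6): δ = 60.00°  ·
  (5,6): δ = 113.67°  ·
antipodal pairs: 7

count = 7; pairs: (0,3), (0,4), (1,4), (1,5), (2,5), (2,6), (3,6)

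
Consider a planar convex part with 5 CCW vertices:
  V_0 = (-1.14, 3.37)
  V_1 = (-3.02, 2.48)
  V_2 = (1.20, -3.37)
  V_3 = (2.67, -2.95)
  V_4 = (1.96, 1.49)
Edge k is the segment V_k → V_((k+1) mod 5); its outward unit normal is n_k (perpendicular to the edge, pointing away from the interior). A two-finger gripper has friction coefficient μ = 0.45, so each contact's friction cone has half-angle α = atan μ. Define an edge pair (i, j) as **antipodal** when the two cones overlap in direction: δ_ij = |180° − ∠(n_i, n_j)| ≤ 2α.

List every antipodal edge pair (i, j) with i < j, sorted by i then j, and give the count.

α = atan 0.45 = 24.23°;  2α = 48.46°
n_0 = (-0.4279, +0.9038)
n_1 = (-0.8110, -0.5850)
n_2 = (+0.2747, -0.9615)
n_3 = (+0.9875, +0.1579)
n_4 = (+0.5185, +0.8550)
  (0,1): δ = 79.53°  ·
  (0,2): δ = 9.39°  ✓
  (0,3): δ = 73.75°  ·
  (0,4): δ = 123.43°  ·
  (1,2): δ = 109.86°  ·
  (1,3): δ = 26.72°  ✓
  (1,4): δ = 22.96°  ✓
  (2,3): δ = 96.86°  ·
  (2,4): δ = 47.18°  ✓
  (3,4): δ = 130.32°  ·
antipodal pairs: 4

count = 4; pairs: (0,2), (1,3), (1,4), (2,4)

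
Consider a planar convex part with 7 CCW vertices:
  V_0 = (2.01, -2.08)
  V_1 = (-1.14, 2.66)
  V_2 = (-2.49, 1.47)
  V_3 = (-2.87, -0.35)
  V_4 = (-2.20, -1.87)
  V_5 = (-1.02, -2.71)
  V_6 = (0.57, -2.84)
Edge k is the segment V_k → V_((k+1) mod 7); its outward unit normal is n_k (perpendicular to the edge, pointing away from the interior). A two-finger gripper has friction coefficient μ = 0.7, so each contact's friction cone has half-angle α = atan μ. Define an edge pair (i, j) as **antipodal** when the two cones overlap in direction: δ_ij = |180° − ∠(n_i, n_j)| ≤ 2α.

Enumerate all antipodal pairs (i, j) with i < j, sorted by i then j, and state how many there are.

α = atan 0.7 = 34.99°;  2α = 69.98°
n_0 = (+0.8329, +0.5535)
n_1 = (-0.6613, +0.7502)
n_2 = (-0.9789, +0.2044)
n_3 = (-0.9150, -0.4033)
n_4 = (-0.5799, -0.8147)
n_5 = (-0.0815, -0.9967)
n_6 = (+0.4668, -0.8844)
  (0,1): δ = 82.21°  ·
  (0,2): δ = 45.40°  ✓
  (0,3): δ = 9.82°  ✓
  (0,4): δ = 20.95°  ✓
  (0,5): δ = 51.72°  ✓
  (0,6): δ = 84.22°  ·
  (1,2): δ = 143.19°  ·
  (1,3): δ = 107.61°  ·
  (1,4): δ = 76.84°  ·
  (1,5): δ = 46.07°  ✓
  (1,6): δ = 13.57°  ✓
  (2,3): δ = 144.42°  ·
  (2,4): δ = 113.65°  ·
  (2,5): δ = 82.88°  ·
  (2,6): δ = 50.38°  ✓
  (3,4): δ = 149.23°  ·
  (3,5): δ = 118.46°  ·
  (3,6): δ = 85.96°  ·
  (4,5): δ = 149.23°  ·
  (4,6): δ = 116.73°  ·
  (5,6): δ = 147.50°  ·
antipodal pairs: 7

count = 7; pairs: (0,2), (0,3), (0,4), (0,5), (1,5), (1,6), (2,6)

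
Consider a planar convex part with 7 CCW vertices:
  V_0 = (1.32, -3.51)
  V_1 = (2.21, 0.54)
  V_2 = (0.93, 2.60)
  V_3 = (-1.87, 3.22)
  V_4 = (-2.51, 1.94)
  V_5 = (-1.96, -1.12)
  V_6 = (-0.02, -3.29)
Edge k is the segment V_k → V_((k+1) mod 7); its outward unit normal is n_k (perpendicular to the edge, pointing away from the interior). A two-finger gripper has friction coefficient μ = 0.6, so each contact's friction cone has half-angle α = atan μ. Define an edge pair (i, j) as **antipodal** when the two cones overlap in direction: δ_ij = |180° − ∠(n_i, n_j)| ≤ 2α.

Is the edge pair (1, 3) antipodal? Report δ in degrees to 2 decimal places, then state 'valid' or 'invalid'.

α = atan 0.6 = 30.96°;  2α = 61.93°
edge 1: e_1 = (-1.28, +2.06);  n_1 = (+0.8494, +0.5278)
edge 3: e_3 = (-0.64, -1.28);  n_3 = (-0.8944, +0.4472)
∠(n_1, n_3) = 121.58°
δ = |180° − 121.58°| = 58.42°
58.42° ≤ 2α = 61.93°  →  valid

δ = 58.42°, valid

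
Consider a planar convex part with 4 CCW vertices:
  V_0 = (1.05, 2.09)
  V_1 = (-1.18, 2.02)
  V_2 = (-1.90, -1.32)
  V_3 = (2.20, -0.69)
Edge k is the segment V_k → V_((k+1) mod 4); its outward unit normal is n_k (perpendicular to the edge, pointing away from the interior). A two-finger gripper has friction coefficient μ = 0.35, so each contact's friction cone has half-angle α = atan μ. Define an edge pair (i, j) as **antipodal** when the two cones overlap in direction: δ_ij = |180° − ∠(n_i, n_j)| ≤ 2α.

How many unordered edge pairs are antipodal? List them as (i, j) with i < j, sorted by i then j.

α = atan 0.35 = 19.29°;  2α = 38.58°
n_0 = (-0.0314, +0.9995)
n_1 = (-0.9775, +0.2107)
n_2 = (+0.1519, -0.9884)
n_3 = (+0.9241, +0.3823)
  (0,1): δ = 103.96°  ·
  (0,2): δ = 6.94°  ✓
  (0,3): δ = 110.68°  ·
  (1,2): δ = 69.10°  ·
  (1,3): δ = 34.64°  ✓
  (2,3): δ = 76.26°  ·
antipodal pairs: 2

count = 2; pairs: (0,2), (1,3)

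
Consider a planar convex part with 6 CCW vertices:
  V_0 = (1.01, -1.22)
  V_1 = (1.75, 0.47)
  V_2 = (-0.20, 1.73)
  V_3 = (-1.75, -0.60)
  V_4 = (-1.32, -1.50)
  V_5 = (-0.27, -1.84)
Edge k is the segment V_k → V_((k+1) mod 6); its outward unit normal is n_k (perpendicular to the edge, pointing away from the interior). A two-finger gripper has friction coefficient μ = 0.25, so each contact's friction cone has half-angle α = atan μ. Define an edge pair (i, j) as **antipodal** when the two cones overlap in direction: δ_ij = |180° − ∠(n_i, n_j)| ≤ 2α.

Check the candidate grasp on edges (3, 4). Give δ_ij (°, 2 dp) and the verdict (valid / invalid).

α = atan 0.25 = 14.04°;  2α = 28.07°
edge 3: e_3 = (+0.43, -0.90);  n_3 = (-0.9023, -0.4311)
edge 4: e_4 = (+1.05, -0.34);  n_4 = (-0.3081, -0.9514)
∠(n_3, n_4) = 46.52°
δ = |180° − 46.52°| = 133.48°
133.48° > 2α = 28.07°  →  invalid

δ = 133.48°, invalid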